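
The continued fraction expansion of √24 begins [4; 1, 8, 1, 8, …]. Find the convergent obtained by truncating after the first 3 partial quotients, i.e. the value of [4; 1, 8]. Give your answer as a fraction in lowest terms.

44/9

a_0 = 4: 4/1
a_1 = 1: 5/1
a_2 = 8: 44/9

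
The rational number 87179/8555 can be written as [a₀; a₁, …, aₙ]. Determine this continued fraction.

[10; 5, 3, 1, 36, 3, 1, 2]

Run the Euclidean algorithm, recording each quotient:
87179 = 10·8555 + 1629, so a_0 = 10
8555 = 5·1629 + 410, so a_1 = 5
1629 = 3·410 + 399, so a_2 = 3
410 = 1·399 + 11, so a_3 = 1
399 = 36·11 + 3, so a_4 = 36
11 = 3·3 + 2, so a_5 = 3
3 = 1·2 + 1, so a_6 = 1
2 = 2·1 + 0, so a_7 = 2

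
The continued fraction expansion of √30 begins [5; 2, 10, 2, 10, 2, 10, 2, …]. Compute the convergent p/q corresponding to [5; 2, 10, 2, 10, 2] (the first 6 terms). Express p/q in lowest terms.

5291/966

a_0 = 5: 5/1
a_1 = 2: 11/2
a_2 = 10: 115/21
a_3 = 2: 241/44
a_4 = 10: 2525/461
a_5 = 2: 5291/966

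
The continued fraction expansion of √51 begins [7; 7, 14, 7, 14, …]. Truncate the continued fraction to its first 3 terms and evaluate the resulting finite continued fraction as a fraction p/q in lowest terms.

a_0 = 7: 7/1
a_1 = 7: 50/7
a_2 = 14: 707/99

707/99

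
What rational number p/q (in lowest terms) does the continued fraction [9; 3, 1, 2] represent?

Start with 2.
1 + 1/(2/1) = 1 + 1/2 = 3/2
3 + 1/(3/2) = 3 + 2/3 = 11/3
9 + 1/(11/3) = 9 + 3/11 = 102/11

102/11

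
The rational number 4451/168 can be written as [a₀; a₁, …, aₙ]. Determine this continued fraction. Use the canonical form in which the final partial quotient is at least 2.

[26; 2, 41, 2]

Run the Euclidean algorithm, recording each quotient:
4451 ÷ 168 → quotient 26, remainder 83
168 ÷ 83 → quotient 2, remainder 2
83 ÷ 2 → quotient 41, remainder 1
2 ÷ 1 → quotient 2, remainder 0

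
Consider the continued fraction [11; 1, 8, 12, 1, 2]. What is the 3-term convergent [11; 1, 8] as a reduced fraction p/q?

Starting at the tail and folding back:
Start with 8.
1 + 1/(8/1) = 1 + 1/8 = 9/8
11 + 1/(9/8) = 11 + 8/9 = 107/9

107/9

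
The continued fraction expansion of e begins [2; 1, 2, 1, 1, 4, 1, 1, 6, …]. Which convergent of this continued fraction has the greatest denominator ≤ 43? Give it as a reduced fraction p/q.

a_0 = 2: 2/1  (≤ bound)
a_1 = 1: 3/1  (≤ bound)
a_2 = 2: 8/3  (≤ bound)
a_3 = 1: 11/4  (≤ bound)
a_4 = 1: 19/7  (≤ bound)
a_5 = 4: 87/32  (≤ bound)
a_6 = 1: 106/39  (≤ bound)
a_7 = 1: 193/71  (> 43, stop)

106/39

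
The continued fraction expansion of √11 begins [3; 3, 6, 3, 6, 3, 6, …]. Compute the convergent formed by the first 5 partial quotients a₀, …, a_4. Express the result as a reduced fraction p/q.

1257/379

Build up convergents one term at a time:
a_0 = 3: 3/1
a_1 = 3: 10/3
a_2 = 6: 63/19
a_3 = 3: 199/60
a_4 = 6: 1257/379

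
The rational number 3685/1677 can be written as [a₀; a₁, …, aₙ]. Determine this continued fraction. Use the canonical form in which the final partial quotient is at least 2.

Run the Euclidean algorithm, recording each quotient:
⌊3685/1677⌋ = 2, remainder 331
⌊1677/331⌋ = 5, remainder 22
⌊331/22⌋ = 15, remainder 1
⌊22/1⌋ = 22, remainder 0

[2; 5, 15, 22]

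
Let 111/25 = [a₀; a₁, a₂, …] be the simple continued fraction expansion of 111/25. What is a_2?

3

111 ÷ 25 → quotient 4, remainder 11
25 ÷ 11 → quotient 2, remainder 3
11 ÷ 3 → quotient 3, remainder 2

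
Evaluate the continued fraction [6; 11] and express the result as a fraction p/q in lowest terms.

67/11

a_0 = 6: 6/1
a_1 = 11: 67/11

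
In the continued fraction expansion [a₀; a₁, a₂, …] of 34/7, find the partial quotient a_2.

34 = 4·7 + 6, so a_0 = 4
7 = 1·6 + 1, so a_1 = 1
6 = 6·1 + 0, so a_2 = 6

6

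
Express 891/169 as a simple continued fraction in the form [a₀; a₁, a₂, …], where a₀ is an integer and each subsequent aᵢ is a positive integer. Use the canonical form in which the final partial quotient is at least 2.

Repeatedly divide and take the remainder:
891 = 5·169 + 46, so a_0 = 5
169 = 3·46 + 31, so a_1 = 3
46 = 1·31 + 15, so a_2 = 1
31 = 2·15 + 1, so a_3 = 2
15 = 15·1 + 0, so a_4 = 15

[5; 3, 1, 2, 15]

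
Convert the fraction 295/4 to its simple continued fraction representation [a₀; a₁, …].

295 ÷ 4 → quotient 73, remainder 3
4 ÷ 3 → quotient 1, remainder 1
3 ÷ 1 → quotient 3, remainder 0

[73; 1, 3]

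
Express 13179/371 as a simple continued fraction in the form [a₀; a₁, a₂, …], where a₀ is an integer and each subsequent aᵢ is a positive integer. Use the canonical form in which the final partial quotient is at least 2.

⌊13179/371⌋ = 35, remainder 194
⌊371/194⌋ = 1, remainder 177
⌊194/177⌋ = 1, remainder 17
⌊177/17⌋ = 10, remainder 7
⌊17/7⌋ = 2, remainder 3
⌊7/3⌋ = 2, remainder 1
⌊3/1⌋ = 3, remainder 0

[35; 1, 1, 10, 2, 2, 3]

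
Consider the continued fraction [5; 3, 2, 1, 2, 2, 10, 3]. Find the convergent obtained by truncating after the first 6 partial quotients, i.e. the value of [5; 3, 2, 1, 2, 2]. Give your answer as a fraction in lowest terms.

Start with 2.
2 + 1/(2/1) = 2 + 1/2 = 5/2
1 + 1/(5/2) = 1 + 2/5 = 7/5
2 + 1/(7/5) = 2 + 5/7 = 19/7
3 + 1/(19/7) = 3 + 7/19 = 64/19
5 + 1/(64/19) = 5 + 19/64 = 339/64

339/64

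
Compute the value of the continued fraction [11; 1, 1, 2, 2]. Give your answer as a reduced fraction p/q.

139/12

Build up convergents one term at a time:
a_0 = 11: 11/1
a_1 = 1: 12/1
a_2 = 1: 23/2
a_3 = 2: 58/5
a_4 = 2: 139/12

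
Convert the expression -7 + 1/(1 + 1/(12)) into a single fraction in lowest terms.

-79/13

Work from the innermost term outward:
Start with 12.
1 + 1/(12/1) = 1 + 1/12 = 13/12
-7 + 1/(13/12) = -7 + 12/13 = -79/13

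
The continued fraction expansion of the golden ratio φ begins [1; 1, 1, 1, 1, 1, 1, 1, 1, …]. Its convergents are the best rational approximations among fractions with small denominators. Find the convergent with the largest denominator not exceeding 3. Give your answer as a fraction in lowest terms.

5/3

List convergents until the denominator exceeds the bound:
a_0 = 1: 1/1  (≤ bound)
a_1 = 1: 2/1  (≤ bound)
a_2 = 1: 3/2  (≤ bound)
a_3 = 1: 5/3  (≤ bound)
a_4 = 1: 8/5  (> 3, stop)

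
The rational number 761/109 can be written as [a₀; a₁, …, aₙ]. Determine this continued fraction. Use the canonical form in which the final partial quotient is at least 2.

[6; 1, 53, 2]

761 = 6·109 + 107, so a_0 = 6
109 = 1·107 + 2, so a_1 = 1
107 = 53·2 + 1, so a_2 = 53
2 = 2·1 + 0, so a_3 = 2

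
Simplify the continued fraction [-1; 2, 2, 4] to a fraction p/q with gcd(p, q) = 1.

-13/22

a_0 = -1: -1/1
a_1 = 2: -1/2
a_2 = 2: -3/5
a_3 = 4: -13/22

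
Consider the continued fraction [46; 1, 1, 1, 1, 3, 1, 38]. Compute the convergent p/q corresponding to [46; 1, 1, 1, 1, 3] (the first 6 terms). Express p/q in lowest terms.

Starting at the tail and folding back:
Start with 3.
1 + 1/(3/1) = 1 + 1/3 = 4/3
1 + 1/(4/3) = 1 + 3/4 = 7/4
1 + 1/(7/4) = 1 + 4/7 = 11/7
1 + 1/(11/7) = 1 + 7/11 = 18/11
46 + 1/(18/11) = 46 + 11/18 = 839/18

839/18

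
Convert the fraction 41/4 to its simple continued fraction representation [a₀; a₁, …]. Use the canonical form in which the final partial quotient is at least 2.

⌊41/4⌋ = 10, remainder 1
⌊4/1⌋ = 4, remainder 0

[10; 4]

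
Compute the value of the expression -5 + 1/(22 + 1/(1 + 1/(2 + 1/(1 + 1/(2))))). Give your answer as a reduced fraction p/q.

Compute successive convergents:
a_0 = -5: -5/1
a_1 = 22: -109/22
a_2 = 1: -114/23
a_3 = 2: -337/68
a_4 = 1: -451/91
a_5 = 2: -1239/250

-1239/250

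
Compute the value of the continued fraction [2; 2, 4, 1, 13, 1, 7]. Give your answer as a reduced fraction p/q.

Work from the innermost term outward:
Start with 7.
1 + 1/(7/1) = 1 + 1/7 = 8/7
13 + 1/(8/7) = 13 + 7/8 = 111/8
1 + 1/(111/8) = 1 + 8/111 = 119/111
4 + 1/(119/111) = 4 + 111/119 = 587/119
2 + 1/(587/119) = 2 + 119/587 = 1293/587
2 + 1/(1293/587) = 2 + 587/1293 = 3173/1293

3173/1293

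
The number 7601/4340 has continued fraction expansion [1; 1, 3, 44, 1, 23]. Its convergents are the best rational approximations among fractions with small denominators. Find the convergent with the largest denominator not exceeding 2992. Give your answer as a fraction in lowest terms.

List convergents until the denominator exceeds the bound:
a_0 = 1: 1/1  (≤ bound)
a_1 = 1: 2/1  (≤ bound)
a_2 = 3: 7/4  (≤ bound)
a_3 = 44: 310/177  (≤ bound)
a_4 = 1: 317/181  (≤ bound)
a_5 = 23: 7601/4340  (> 2992, stop)

317/181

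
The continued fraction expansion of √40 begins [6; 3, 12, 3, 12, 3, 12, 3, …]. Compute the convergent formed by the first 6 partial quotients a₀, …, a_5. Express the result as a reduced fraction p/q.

Work from the innermost term outward:
Start with 3.
12 + 1/(3/1) = 12 + 1/3 = 37/3
3 + 1/(37/3) = 3 + 3/37 = 114/37
12 + 1/(114/37) = 12 + 37/114 = 1405/114
3 + 1/(1405/114) = 3 + 114/1405 = 4329/1405
6 + 1/(4329/1405) = 6 + 1405/4329 = 27379/4329

27379/4329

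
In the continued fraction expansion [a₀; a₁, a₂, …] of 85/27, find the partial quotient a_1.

6

85 = 3·27 + 4, so a_0 = 3
27 = 6·4 + 3, so a_1 = 6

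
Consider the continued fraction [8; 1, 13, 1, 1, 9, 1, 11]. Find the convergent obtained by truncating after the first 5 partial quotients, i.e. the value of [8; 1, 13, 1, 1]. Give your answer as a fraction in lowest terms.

a_0 = 8: 8/1
a_1 = 1: 9/1
a_2 = 13: 125/14
a_3 = 1: 134/15
a_4 = 1: 259/29

259/29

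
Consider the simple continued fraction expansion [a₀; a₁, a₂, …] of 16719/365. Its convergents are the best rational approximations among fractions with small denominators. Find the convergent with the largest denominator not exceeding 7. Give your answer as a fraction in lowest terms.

List convergents until the denominator exceeds the bound:
a_0 = 45: 45/1  (≤ bound)
a_1 = 1: 46/1  (≤ bound)
a_2 = 4: 229/5  (≤ bound)
a_3 = 7: 1649/36  (> 7, stop)

229/5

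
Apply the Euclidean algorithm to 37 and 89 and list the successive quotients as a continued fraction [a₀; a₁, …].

[0; 2, 2, 2, 7]

Apply division with remainder until the remainder is 0:
37 = 0·89 + 37, so a_0 = 0
89 = 2·37 + 15, so a_1 = 2
37 = 2·15 + 7, so a_2 = 2
15 = 2·7 + 1, so a_3 = 2
7 = 7·1 + 0, so a_4 = 7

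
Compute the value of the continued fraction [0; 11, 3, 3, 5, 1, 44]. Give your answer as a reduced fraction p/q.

Start with 44.
1 + 1/(44/1) = 1 + 1/44 = 45/44
5 + 1/(45/44) = 5 + 44/45 = 269/45
3 + 1/(269/45) = 3 + 45/269 = 852/269
3 + 1/(852/269) = 3 + 269/852 = 2825/852
11 + 1/(2825/852) = 11 + 852/2825 = 31927/2825
0 + 1/(31927/2825) = 0 + 2825/31927 = 2825/31927

2825/31927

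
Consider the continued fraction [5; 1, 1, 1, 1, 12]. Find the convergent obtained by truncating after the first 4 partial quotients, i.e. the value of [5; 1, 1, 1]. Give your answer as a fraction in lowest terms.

17/3

Start with 1.
1 + 1/(1/1) = 1 + 1/1 = 2/1
1 + 1/(2/1) = 1 + 1/2 = 3/2
5 + 1/(3/2) = 5 + 2/3 = 17/3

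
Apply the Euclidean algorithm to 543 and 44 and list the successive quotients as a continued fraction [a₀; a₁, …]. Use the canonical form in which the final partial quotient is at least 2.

543 ÷ 44 → quotient 12, remainder 15
44 ÷ 15 → quotient 2, remainder 14
15 ÷ 14 → quotient 1, remainder 1
14 ÷ 1 → quotient 14, remainder 0

[12; 2, 1, 14]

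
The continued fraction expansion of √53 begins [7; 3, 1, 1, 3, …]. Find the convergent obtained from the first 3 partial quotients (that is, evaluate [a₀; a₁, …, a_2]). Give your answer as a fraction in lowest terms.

29/4

a_0 = 7: 7/1
a_1 = 3: 22/3
a_2 = 1: 29/4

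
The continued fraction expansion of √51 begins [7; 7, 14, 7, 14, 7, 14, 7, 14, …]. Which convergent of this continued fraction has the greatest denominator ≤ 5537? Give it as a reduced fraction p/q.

4999/700

List convergents until the denominator exceeds the bound:
a_0 = 7: 7/1  (≤ bound)
a_1 = 7: 50/7  (≤ bound)
a_2 = 14: 707/99  (≤ bound)
a_3 = 7: 4999/700  (≤ bound)
a_4 = 14: 70693/9899  (> 5537, stop)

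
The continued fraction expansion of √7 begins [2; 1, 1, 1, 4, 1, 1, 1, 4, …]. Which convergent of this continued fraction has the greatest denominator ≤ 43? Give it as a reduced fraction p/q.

a_0 = 2: 2/1  (≤ bound)
a_1 = 1: 3/1  (≤ bound)
a_2 = 1: 5/2  (≤ bound)
a_3 = 1: 8/3  (≤ bound)
a_4 = 4: 37/14  (≤ bound)
a_5 = 1: 45/17  (≤ bound)
a_6 = 1: 82/31  (≤ bound)
a_7 = 1: 127/48  (> 43, stop)

82/31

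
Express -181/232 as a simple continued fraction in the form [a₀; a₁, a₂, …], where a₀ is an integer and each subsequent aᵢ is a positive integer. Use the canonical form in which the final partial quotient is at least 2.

-181 = -1·232 + 51, so a_0 = -1
232 = 4·51 + 28, so a_1 = 4
51 = 1·28 + 23, so a_2 = 1
28 = 1·23 + 5, so a_3 = 1
23 = 4·5 + 3, so a_4 = 4
5 = 1·3 + 2, so a_5 = 1
3 = 1·2 + 1, so a_6 = 1
2 = 2·1 + 0, so a_7 = 2

[-1; 4, 1, 1, 4, 1, 1, 2]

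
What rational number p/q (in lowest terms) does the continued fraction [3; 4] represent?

a_0 = 3: 3/1
a_1 = 4: 13/4

13/4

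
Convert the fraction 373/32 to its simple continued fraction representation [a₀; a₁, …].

[11; 1, 1, 1, 10]

373 ÷ 32 → quotient 11, remainder 21
32 ÷ 21 → quotient 1, remainder 11
21 ÷ 11 → quotient 1, remainder 10
11 ÷ 10 → quotient 1, remainder 1
10 ÷ 1 → quotient 10, remainder 0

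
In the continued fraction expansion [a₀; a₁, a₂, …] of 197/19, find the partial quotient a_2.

1

⌊197/19⌋ = 10, remainder 7
⌊19/7⌋ = 2, remainder 5
⌊7/5⌋ = 1, remainder 2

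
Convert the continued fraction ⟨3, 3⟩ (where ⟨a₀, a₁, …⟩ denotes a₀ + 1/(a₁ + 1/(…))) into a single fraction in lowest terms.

Start with 3.
3 + 1/(3/1) = 3 + 1/3 = 10/3

10/3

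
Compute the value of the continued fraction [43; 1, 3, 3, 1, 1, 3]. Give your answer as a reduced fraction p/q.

a_0 = 43: 43/1
a_1 = 1: 44/1
a_2 = 3: 175/4
a_3 = 3: 569/13
a_4 = 1: 744/17
a_5 = 1: 1313/30
a_6 = 3: 4683/107

4683/107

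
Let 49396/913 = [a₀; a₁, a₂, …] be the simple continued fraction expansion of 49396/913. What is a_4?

2

Run the Euclidean algorithm, recording each quotient:
49396 ÷ 913 → quotient 54, remainder 94
913 ÷ 94 → quotient 9, remainder 67
94 ÷ 67 → quotient 1, remainder 27
67 ÷ 27 → quotient 2, remainder 13
27 ÷ 13 → quotient 2, remainder 1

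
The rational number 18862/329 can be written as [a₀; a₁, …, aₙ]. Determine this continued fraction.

[57; 3, 54, 2]

⌊18862/329⌋ = 57, remainder 109
⌊329/109⌋ = 3, remainder 2
⌊109/2⌋ = 54, remainder 1
⌊2/1⌋ = 2, remainder 0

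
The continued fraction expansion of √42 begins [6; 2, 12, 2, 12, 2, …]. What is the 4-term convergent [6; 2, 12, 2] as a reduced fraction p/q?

a_0 = 6: 6/1
a_1 = 2: 13/2
a_2 = 12: 162/25
a_3 = 2: 337/52

337/52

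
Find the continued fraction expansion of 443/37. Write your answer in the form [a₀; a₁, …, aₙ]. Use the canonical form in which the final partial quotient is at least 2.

[11; 1, 36]

443 = 11·37 + 36, so a_0 = 11
37 = 1·36 + 1, so a_1 = 1
36 = 36·1 + 0, so a_2 = 36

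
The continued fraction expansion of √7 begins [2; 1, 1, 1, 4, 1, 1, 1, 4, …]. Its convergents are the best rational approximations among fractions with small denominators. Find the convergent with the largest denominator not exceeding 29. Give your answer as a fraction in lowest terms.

List convergents until the denominator exceeds the bound:
a_0 = 2: 2/1  (≤ bound)
a_1 = 1: 3/1  (≤ bound)
a_2 = 1: 5/2  (≤ bound)
a_3 = 1: 8/3  (≤ bound)
a_4 = 4: 37/14  (≤ bound)
a_5 = 1: 45/17  (≤ bound)
a_6 = 1: 82/31  (> 29, stop)

45/17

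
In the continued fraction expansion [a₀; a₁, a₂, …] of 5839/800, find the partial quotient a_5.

3

5839 = 7·800 + 239, so a_0 = 7
800 = 3·239 + 83, so a_1 = 3
239 = 2·83 + 73, so a_2 = 2
83 = 1·73 + 10, so a_3 = 1
73 = 7·10 + 3, so a_4 = 7
10 = 3·3 + 1, so a_5 = 3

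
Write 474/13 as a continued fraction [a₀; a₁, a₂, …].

[36; 2, 6]

Repeatedly divide and take the remainder:
474 ÷ 13 → quotient 36, remainder 6
13 ÷ 6 → quotient 2, remainder 1
6 ÷ 1 → quotient 6, remainder 0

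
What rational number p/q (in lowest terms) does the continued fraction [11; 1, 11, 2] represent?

Start with 2.
11 + 1/(2/1) = 11 + 1/2 = 23/2
1 + 1/(23/2) = 1 + 2/23 = 25/23
11 + 1/(25/23) = 11 + 23/25 = 298/25

298/25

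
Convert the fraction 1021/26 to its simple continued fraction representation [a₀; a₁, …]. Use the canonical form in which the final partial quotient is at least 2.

[39; 3, 1, 2, 2]

1021 = 39·26 + 7, so a_0 = 39
26 = 3·7 + 5, so a_1 = 3
7 = 1·5 + 2, so a_2 = 1
5 = 2·2 + 1, so a_3 = 2
2 = 2·1 + 0, so a_4 = 2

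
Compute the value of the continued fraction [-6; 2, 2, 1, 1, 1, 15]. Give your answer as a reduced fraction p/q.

Starting at the tail and folding back:
Start with 15.
1 + 1/(15/1) = 1 + 1/15 = 16/15
1 + 1/(16/15) = 1 + 15/16 = 31/16
1 + 1/(31/16) = 1 + 16/31 = 47/31
2 + 1/(47/31) = 2 + 31/47 = 125/47
2 + 1/(125/47) = 2 + 47/125 = 297/125
-6 + 1/(297/125) = -6 + 125/297 = -1657/297

-1657/297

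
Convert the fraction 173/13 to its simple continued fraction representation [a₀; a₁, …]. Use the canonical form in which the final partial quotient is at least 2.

[13; 3, 4]

⌊173/13⌋ = 13, remainder 4
⌊13/4⌋ = 3, remainder 1
⌊4/1⌋ = 4, remainder 0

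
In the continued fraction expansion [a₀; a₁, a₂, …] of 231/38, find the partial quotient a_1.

12

⌊231/38⌋ = 6, remainder 3
⌊38/3⌋ = 12, remainder 2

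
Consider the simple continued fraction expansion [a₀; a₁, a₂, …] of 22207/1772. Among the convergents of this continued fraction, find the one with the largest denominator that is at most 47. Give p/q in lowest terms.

589/47

a_0 = 12: 12/1  (≤ bound)
a_1 = 1: 13/1  (≤ bound)
a_2 = 1: 25/2  (≤ bound)
a_3 = 7: 188/15  (≤ bound)
a_4 = 3: 589/47  (≤ bound)
a_5 = 1: 777/62  (> 47, stop)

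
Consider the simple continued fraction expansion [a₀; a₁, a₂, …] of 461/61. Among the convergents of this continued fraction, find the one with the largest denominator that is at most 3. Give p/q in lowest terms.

a_0 = 7: 7/1  (≤ bound)
a_1 = 1: 8/1  (≤ bound)
a_2 = 1: 15/2  (≤ bound)
a_3 = 3: 53/7  (> 3, stop)

15/2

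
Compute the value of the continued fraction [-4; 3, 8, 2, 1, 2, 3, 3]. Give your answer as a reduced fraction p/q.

Build up convergents one term at a time:
a_0 = -4: -4/1
a_1 = 3: -11/3
a_2 = 8: -92/25
a_3 = 2: -195/53
a_4 = 1: -287/78
a_5 = 2: -769/209
a_6 = 3: -2594/705
a_7 = 3: -8551/2324

-8551/2324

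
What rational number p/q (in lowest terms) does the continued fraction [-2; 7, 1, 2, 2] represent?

Build up convergents one term at a time:
a_0 = -2: -2/1
a_1 = 7: -13/7
a_2 = 1: -15/8
a_3 = 2: -43/23
a_4 = 2: -101/54

-101/54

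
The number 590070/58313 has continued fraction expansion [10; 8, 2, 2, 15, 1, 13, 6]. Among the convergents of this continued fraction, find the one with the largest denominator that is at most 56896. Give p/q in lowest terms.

97183/9604

List convergents until the denominator exceeds the bound:
a_0 = 10: 10/1  (≤ bound)
a_1 = 8: 81/8  (≤ bound)
a_2 = 2: 172/17  (≤ bound)
a_3 = 2: 425/42  (≤ bound)
a_4 = 15: 6547/647  (≤ bound)
a_5 = 1: 6972/689  (≤ bound)
a_6 = 13: 97183/9604  (≤ bound)
a_7 = 6: 590070/58313  (> 56896, stop)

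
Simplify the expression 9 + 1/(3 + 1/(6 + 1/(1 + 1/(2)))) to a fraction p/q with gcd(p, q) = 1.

587/63

Starting at the tail and folding back:
Start with 2.
1 + 1/(2/1) = 1 + 1/2 = 3/2
6 + 1/(3/2) = 6 + 2/3 = 20/3
3 + 1/(20/3) = 3 + 3/20 = 63/20
9 + 1/(63/20) = 9 + 20/63 = 587/63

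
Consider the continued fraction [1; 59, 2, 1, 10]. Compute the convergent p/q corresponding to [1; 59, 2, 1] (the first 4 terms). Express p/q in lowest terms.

181/178

a_0 = 1: 1/1
a_1 = 59: 60/59
a_2 = 2: 121/119
a_3 = 1: 181/178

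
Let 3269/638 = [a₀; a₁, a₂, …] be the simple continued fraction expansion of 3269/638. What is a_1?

3269 ÷ 638 → quotient 5, remainder 79
638 ÷ 79 → quotient 8, remainder 6

8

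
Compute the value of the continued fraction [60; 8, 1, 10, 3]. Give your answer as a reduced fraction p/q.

a_0 = 60: 60/1
a_1 = 8: 481/8
a_2 = 1: 541/9
a_3 = 10: 5891/98
a_4 = 3: 18214/303

18214/303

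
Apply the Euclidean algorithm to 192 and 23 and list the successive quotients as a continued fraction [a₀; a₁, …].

192 = 8·23 + 8, so a_0 = 8
23 = 2·8 + 7, so a_1 = 2
8 = 1·7 + 1, so a_2 = 1
7 = 7·1 + 0, so a_3 = 7

[8; 2, 1, 7]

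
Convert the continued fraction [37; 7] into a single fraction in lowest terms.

260/7

a_0 = 37: 37/1
a_1 = 7: 260/7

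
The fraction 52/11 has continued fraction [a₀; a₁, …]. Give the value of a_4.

52 = 4·11 + 8, so a_0 = 4
11 = 1·8 + 3, so a_1 = 1
8 = 2·3 + 2, so a_2 = 2
3 = 1·2 + 1, so a_3 = 1
2 = 2·1 + 0, so a_4 = 2

2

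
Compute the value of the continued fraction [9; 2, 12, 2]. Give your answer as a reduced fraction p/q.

Start with 2.
12 + 1/(2/1) = 12 + 1/2 = 25/2
2 + 1/(25/2) = 2 + 2/25 = 52/25
9 + 1/(52/25) = 9 + 25/52 = 493/52

493/52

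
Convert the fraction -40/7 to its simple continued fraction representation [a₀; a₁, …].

Apply division with remainder until the remainder is 0:
-40 = -6·7 + 2, so a_0 = -6
7 = 3·2 + 1, so a_1 = 3
2 = 2·1 + 0, so a_2 = 2

[-6; 3, 2]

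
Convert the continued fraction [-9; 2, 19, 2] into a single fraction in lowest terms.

-681/80

Starting at the tail and folding back:
Start with 2.
19 + 1/(2/1) = 19 + 1/2 = 39/2
2 + 1/(39/2) = 2 + 2/39 = 80/39
-9 + 1/(80/39) = -9 + 39/80 = -681/80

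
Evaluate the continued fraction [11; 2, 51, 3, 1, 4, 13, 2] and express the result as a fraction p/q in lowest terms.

620015/53937

Start with 2.
13 + 1/(2/1) = 13 + 1/2 = 27/2
4 + 1/(27/2) = 4 + 2/27 = 110/27
1 + 1/(110/27) = 1 + 27/110 = 137/110
3 + 1/(137/110) = 3 + 110/137 = 521/137
51 + 1/(521/137) = 51 + 137/521 = 26708/521
2 + 1/(26708/521) = 2 + 521/26708 = 53937/26708
11 + 1/(53937/26708) = 11 + 26708/53937 = 620015/53937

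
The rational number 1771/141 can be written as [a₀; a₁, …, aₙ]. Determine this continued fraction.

1771 ÷ 141 → quotient 12, remainder 79
141 ÷ 79 → quotient 1, remainder 62
79 ÷ 62 → quotient 1, remainder 17
62 ÷ 17 → quotient 3, remainder 11
17 ÷ 11 → quotient 1, remainder 6
11 ÷ 6 → quotient 1, remainder 5
6 ÷ 5 → quotient 1, remainder 1
5 ÷ 1 → quotient 5, remainder 0

[12; 1, 1, 3, 1, 1, 1, 5]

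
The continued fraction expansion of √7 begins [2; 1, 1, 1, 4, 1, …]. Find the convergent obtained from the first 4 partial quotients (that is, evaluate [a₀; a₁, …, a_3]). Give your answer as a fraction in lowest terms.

Start with 1.
1 + 1/(1/1) = 1 + 1/1 = 2/1
1 + 1/(2/1) = 1 + 1/2 = 3/2
2 + 1/(3/2) = 2 + 2/3 = 8/3

8/3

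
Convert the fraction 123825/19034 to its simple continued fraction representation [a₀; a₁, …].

123825 ÷ 19034 → quotient 6, remainder 9621
19034 ÷ 9621 → quotient 1, remainder 9413
9621 ÷ 9413 → quotient 1, remainder 208
9413 ÷ 208 → quotient 45, remainder 53
208 ÷ 53 → quotient 3, remainder 49
53 ÷ 49 → quotient 1, remainder 4
49 ÷ 4 → quotient 12, remainder 1
4 ÷ 1 → quotient 4, remainder 0

[6; 1, 1, 45, 3, 1, 12, 4]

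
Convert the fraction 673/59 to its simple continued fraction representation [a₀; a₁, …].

[11; 2, 2, 5, 2]

673 = 11·59 + 24, so a_0 = 11
59 = 2·24 + 11, so a_1 = 2
24 = 2·11 + 2, so a_2 = 2
11 = 5·2 + 1, so a_3 = 5
2 = 2·1 + 0, so a_4 = 2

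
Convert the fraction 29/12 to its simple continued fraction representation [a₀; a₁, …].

[2; 2, 2, 2]

Apply division with remainder until the remainder is 0:
29 ÷ 12 → quotient 2, remainder 5
12 ÷ 5 → quotient 2, remainder 2
5 ÷ 2 → quotient 2, remainder 1
2 ÷ 1 → quotient 2, remainder 0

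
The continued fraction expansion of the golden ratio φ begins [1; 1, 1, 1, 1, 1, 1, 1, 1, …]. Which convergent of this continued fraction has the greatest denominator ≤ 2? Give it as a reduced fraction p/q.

List convergents until the denominator exceeds the bound:
a_0 = 1: 1/1  (≤ bound)
a_1 = 1: 2/1  (≤ bound)
a_2 = 1: 3/2  (≤ bound)
a_3 = 1: 5/3  (> 2, stop)

3/2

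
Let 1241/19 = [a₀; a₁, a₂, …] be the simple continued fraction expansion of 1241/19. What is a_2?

1241 ÷ 19 → quotient 65, remainder 6
19 ÷ 6 → quotient 3, remainder 1
6 ÷ 1 → quotient 6, remainder 0

6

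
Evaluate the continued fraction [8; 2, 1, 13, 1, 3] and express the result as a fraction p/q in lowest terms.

a_0 = 8: 8/1
a_1 = 2: 17/2
a_2 = 1: 25/3
a_3 = 13: 342/41
a_4 = 1: 367/44
a_5 = 3: 1443/173

1443/173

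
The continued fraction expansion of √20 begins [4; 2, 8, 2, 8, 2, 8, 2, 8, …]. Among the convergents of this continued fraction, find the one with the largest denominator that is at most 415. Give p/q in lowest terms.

a_0 = 4: 4/1  (≤ bound)
a_1 = 2: 9/2  (≤ bound)
a_2 = 8: 76/17  (≤ bound)
a_3 = 2: 161/36  (≤ bound)
a_4 = 8: 1364/305  (≤ bound)
a_5 = 2: 2889/646  (> 415, stop)

1364/305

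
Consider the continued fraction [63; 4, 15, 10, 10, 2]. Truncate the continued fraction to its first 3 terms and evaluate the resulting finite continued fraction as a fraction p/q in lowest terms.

a_0 = 63: 63/1
a_1 = 4: 253/4
a_2 = 15: 3858/61

3858/61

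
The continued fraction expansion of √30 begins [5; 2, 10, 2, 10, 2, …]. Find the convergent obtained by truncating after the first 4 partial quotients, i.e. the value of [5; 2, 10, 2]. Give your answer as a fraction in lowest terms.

241/44

a_0 = 5: 5/1
a_1 = 2: 11/2
a_2 = 10: 115/21
a_3 = 2: 241/44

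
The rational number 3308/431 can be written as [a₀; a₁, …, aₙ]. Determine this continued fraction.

[7; 1, 2, 12, 1, 2, 1, 2]

Repeatedly divide and take the remainder:
3308 ÷ 431 → quotient 7, remainder 291
431 ÷ 291 → quotient 1, remainder 140
291 ÷ 140 → quotient 2, remainder 11
140 ÷ 11 → quotient 12, remainder 8
11 ÷ 8 → quotient 1, remainder 3
8 ÷ 3 → quotient 2, remainder 2
3 ÷ 2 → quotient 1, remainder 1
2 ÷ 1 → quotient 2, remainder 0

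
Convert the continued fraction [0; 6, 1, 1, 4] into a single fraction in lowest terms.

Use the convergent recurrence hₖ = aₖ·hₖ₋₁ + hₖ₋₂ (and likewise for the denominators kₖ):
a_0 = 0: 0/1
a_1 = 6: 1/6
a_2 = 1: 1/7
a_3 = 1: 2/13
a_4 = 4: 9/59

9/59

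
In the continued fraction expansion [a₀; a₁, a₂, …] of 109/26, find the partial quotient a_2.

5

⌊109/26⌋ = 4, remainder 5
⌊26/5⌋ = 5, remainder 1
⌊5/1⌋ = 5, remainder 0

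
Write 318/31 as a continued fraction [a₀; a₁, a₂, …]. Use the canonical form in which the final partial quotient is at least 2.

Run the Euclidean algorithm, recording each quotient:
318 ÷ 31 → quotient 10, remainder 8
31 ÷ 8 → quotient 3, remainder 7
8 ÷ 7 → quotient 1, remainder 1
7 ÷ 1 → quotient 7, remainder 0

[10; 3, 1, 7]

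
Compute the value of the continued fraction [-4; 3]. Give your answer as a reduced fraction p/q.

-11/3

Work from the innermost term outward:
Start with 3.
-4 + 1/(3/1) = -4 + 1/3 = -11/3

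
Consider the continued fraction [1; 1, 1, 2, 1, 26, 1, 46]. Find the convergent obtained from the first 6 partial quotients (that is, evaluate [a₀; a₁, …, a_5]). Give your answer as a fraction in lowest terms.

294/187

a_0 = 1: 1/1
a_1 = 1: 2/1
a_2 = 1: 3/2
a_3 = 2: 8/5
a_4 = 1: 11/7
a_5 = 26: 294/187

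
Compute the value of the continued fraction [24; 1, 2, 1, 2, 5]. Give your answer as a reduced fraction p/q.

1459/59

Collapse the nested fraction from the inside out:
Start with 5.
2 + 1/(5/1) = 2 + 1/5 = 11/5
1 + 1/(11/5) = 1 + 5/11 = 16/11
2 + 1/(16/11) = 2 + 11/16 = 43/16
1 + 1/(43/16) = 1 + 16/43 = 59/43
24 + 1/(59/43) = 24 + 43/59 = 1459/59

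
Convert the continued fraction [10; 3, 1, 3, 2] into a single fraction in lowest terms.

Start with 2.
3 + 1/(2/1) = 3 + 1/2 = 7/2
1 + 1/(7/2) = 1 + 2/7 = 9/7
3 + 1/(9/7) = 3 + 7/9 = 34/9
10 + 1/(34/9) = 10 + 9/34 = 349/34

349/34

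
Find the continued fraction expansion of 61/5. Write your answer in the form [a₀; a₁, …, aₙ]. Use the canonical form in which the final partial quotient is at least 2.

61 = 12·5 + 1, so a_0 = 12
5 = 5·1 + 0, so a_1 = 5

[12; 5]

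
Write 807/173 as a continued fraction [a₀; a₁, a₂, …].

807 ÷ 173 → quotient 4, remainder 115
173 ÷ 115 → quotient 1, remainder 58
115 ÷ 58 → quotient 1, remainder 57
58 ÷ 57 → quotient 1, remainder 1
57 ÷ 1 → quotient 57, remainder 0

[4; 1, 1, 1, 57]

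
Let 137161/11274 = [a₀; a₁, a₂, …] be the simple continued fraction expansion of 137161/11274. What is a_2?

⌊137161/11274⌋ = 12, remainder 1873
⌊11274/1873⌋ = 6, remainder 36
⌊1873/36⌋ = 52, remainder 1

52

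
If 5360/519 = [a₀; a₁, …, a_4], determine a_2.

Run the Euclidean algorithm, recording each quotient:
⌊5360/519⌋ = 10, remainder 170
⌊519/170⌋ = 3, remainder 9
⌊170/9⌋ = 18, remainder 8

18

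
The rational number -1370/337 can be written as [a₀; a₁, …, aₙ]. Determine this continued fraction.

[-5; 1, 14, 3, 7]

-1370 = -5·337 + 315, so a_0 = -5
337 = 1·315 + 22, so a_1 = 1
315 = 14·22 + 7, so a_2 = 14
22 = 3·7 + 1, so a_3 = 3
7 = 7·1 + 0, so a_4 = 7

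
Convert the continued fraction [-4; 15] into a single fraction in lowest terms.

-59/15

Collapse the nested fraction from the inside out:
Start with 15.
-4 + 1/(15/1) = -4 + 1/15 = -59/15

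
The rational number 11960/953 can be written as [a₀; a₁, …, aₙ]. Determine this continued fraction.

[12; 1, 1, 4, 1, 1, 15, 3]

⌊11960/953⌋ = 12, remainder 524
⌊953/524⌋ = 1, remainder 429
⌊524/429⌋ = 1, remainder 95
⌊429/95⌋ = 4, remainder 49
⌊95/49⌋ = 1, remainder 46
⌊49/46⌋ = 1, remainder 3
⌊46/3⌋ = 15, remainder 1
⌊3/1⌋ = 3, remainder 0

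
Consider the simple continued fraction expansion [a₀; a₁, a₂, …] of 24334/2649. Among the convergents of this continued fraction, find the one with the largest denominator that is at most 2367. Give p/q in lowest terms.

7009/763

a_0 = 9: 9/1  (≤ bound)
a_1 = 5: 46/5  (≤ bound)
a_2 = 2: 101/11  (≤ bound)
a_3 = 1: 147/16  (≤ bound)
a_4 = 2: 395/43  (≤ bound)
a_5 = 8: 3307/360  (≤ bound)
a_6 = 2: 7009/763  (≤ bound)
a_7 = 3: 24334/2649  (> 2367, stop)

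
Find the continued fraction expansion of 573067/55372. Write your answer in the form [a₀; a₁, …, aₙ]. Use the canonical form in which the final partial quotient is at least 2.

[10; 2, 1, 6, 4, 51, 13]

Apply division with remainder until the remainder is 0:
573067 = 10·55372 + 19347, so a_0 = 10
55372 = 2·19347 + 16678, so a_1 = 2
19347 = 1·16678 + 2669, so a_2 = 1
16678 = 6·2669 + 664, so a_3 = 6
2669 = 4·664 + 13, so a_4 = 4
664 = 51·13 + 1, so a_5 = 51
13 = 13·1 + 0, so a_6 = 13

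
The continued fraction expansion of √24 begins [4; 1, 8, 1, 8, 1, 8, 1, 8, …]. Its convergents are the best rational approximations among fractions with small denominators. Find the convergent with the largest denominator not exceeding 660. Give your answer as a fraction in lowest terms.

485/99

List convergents until the denominator exceeds the bound:
a_0 = 4: 4/1  (≤ bound)
a_1 = 1: 5/1  (≤ bound)
a_2 = 8: 44/9  (≤ bound)
a_3 = 1: 49/10  (≤ bound)
a_4 = 8: 436/89  (≤ bound)
a_5 = 1: 485/99  (≤ bound)
a_6 = 8: 4316/881  (> 660, stop)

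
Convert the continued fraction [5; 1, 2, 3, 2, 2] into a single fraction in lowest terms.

a_0 = 5: 5/1
a_1 = 1: 6/1
a_2 = 2: 17/3
a_3 = 3: 57/10
a_4 = 2: 131/23
a_5 = 2: 319/56

319/56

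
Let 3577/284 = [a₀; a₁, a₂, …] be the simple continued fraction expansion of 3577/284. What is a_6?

2

⌊3577/284⌋ = 12, remainder 169
⌊284/169⌋ = 1, remainder 115
⌊169/115⌋ = 1, remainder 54
⌊115/54⌋ = 2, remainder 7
⌊54/7⌋ = 7, remainder 5
⌊7/5⌋ = 1, remainder 2
⌊5/2⌋ = 2, remainder 1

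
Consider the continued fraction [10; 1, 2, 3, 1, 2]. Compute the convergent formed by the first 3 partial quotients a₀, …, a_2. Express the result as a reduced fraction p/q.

a_0 = 10: 10/1
a_1 = 1: 11/1
a_2 = 2: 32/3

32/3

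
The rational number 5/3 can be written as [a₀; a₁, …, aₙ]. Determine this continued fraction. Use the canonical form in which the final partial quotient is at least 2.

[1; 1, 2]

⌊5/3⌋ = 1, remainder 2
⌊3/2⌋ = 1, remainder 1
⌊2/1⌋ = 2, remainder 0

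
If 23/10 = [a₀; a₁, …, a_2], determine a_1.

23 ÷ 10 → quotient 2, remainder 3
10 ÷ 3 → quotient 3, remainder 1

3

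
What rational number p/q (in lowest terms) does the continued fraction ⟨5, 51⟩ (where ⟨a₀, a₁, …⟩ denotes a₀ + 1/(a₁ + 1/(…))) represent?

256/51

Compute successive convergents:
a_0 = 5: 5/1
a_1 = 51: 256/51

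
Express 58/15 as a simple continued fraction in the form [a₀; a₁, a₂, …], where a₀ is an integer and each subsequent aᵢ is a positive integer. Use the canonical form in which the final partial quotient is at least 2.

[3; 1, 6, 2]

58 = 3·15 + 13, so a_0 = 3
15 = 1·13 + 2, so a_1 = 1
13 = 6·2 + 1, so a_2 = 6
2 = 2·1 + 0, so a_3 = 2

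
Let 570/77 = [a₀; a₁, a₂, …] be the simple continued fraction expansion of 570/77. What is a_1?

2

⌊570/77⌋ = 7, remainder 31
⌊77/31⌋ = 2, remainder 15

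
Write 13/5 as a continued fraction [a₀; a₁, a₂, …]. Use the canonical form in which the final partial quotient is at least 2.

Run the Euclidean algorithm, recording each quotient:
⌊13/5⌋ = 2, remainder 3
⌊5/3⌋ = 1, remainder 2
⌊3/2⌋ = 1, remainder 1
⌊2/1⌋ = 2, remainder 0

[2; 1, 1, 2]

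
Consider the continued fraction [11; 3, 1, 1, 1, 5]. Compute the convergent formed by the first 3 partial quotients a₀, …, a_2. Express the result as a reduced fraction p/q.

45/4

Start with 1.
3 + 1/(1/1) = 3 + 1/1 = 4/1
11 + 1/(4/1) = 11 + 1/4 = 45/4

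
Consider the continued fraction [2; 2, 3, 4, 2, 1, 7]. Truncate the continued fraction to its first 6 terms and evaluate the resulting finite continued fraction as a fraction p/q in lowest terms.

236/97

Start with 1.
2 + 1/(1/1) = 2 + 1/1 = 3/1
4 + 1/(3/1) = 4 + 1/3 = 13/3
3 + 1/(13/3) = 3 + 3/13 = 42/13
2 + 1/(42/13) = 2 + 13/42 = 97/42
2 + 1/(97/42) = 2 + 42/97 = 236/97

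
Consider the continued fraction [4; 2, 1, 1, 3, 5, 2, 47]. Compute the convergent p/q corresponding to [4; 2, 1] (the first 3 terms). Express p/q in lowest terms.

13/3

Work from the innermost term outward:
Start with 1.
2 + 1/(1/1) = 2 + 1/1 = 3/1
4 + 1/(3/1) = 4 + 1/3 = 13/3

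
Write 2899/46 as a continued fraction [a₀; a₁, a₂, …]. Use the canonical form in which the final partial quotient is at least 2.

2899 ÷ 46 → quotient 63, remainder 1
46 ÷ 1 → quotient 46, remainder 0

[63; 46]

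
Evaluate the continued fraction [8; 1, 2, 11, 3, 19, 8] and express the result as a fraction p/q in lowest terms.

a_0 = 8: 8/1
a_1 = 1: 9/1
a_2 = 2: 26/3
a_3 = 11: 295/34
a_4 = 3: 911/105
a_5 = 19: 17604/2029
a_6 = 8: 141743/16337

141743/16337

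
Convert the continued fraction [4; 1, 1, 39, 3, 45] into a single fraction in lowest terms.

a_0 = 4: 4/1
a_1 = 1: 5/1
a_2 = 1: 9/2
a_3 = 39: 356/79
a_4 = 3: 1077/239
a_5 = 45: 48821/10834

48821/10834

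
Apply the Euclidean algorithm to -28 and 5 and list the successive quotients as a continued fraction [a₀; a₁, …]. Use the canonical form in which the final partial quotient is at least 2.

Run the Euclidean algorithm, recording each quotient:
-28 = -6·5 + 2, so a_0 = -6
5 = 2·2 + 1, so a_1 = 2
2 = 2·1 + 0, so a_2 = 2

[-6; 2, 2]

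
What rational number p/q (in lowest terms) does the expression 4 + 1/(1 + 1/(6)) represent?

34/7

Collapse the nested fraction from the inside out:
Start with 6.
1 + 1/(6/1) = 1 + 1/6 = 7/6
4 + 1/(7/6) = 4 + 6/7 = 34/7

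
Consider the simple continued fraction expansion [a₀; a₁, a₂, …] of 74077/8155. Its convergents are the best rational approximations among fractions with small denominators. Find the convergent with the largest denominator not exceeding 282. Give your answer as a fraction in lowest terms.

List convergents until the denominator exceeds the bound:
a_0 = 9: 9/1  (≤ bound)
a_1 = 11: 100/11  (≤ bound)
a_2 = 1: 109/12  (≤ bound)
a_3 = 22: 2498/275  (≤ bound)
a_4 = 1: 2607/287  (> 282, stop)

2498/275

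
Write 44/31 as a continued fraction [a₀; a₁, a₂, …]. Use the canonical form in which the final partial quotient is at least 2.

44 ÷ 31 → quotient 1, remainder 13
31 ÷ 13 → quotient 2, remainder 5
13 ÷ 5 → quotient 2, remainder 3
5 ÷ 3 → quotient 1, remainder 2
3 ÷ 2 → quotient 1, remainder 1
2 ÷ 1 → quotient 2, remainder 0

[1; 2, 2, 1, 1, 2]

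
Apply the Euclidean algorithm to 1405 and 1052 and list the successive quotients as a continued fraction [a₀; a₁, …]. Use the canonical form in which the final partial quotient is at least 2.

Repeatedly divide and take the remainder:
1405 ÷ 1052 → quotient 1, remainder 353
1052 ÷ 353 → quotient 2, remainder 346
353 ÷ 346 → quotient 1, remainder 7
346 ÷ 7 → quotient 49, remainder 3
7 ÷ 3 → quotient 2, remainder 1
3 ÷ 1 → quotient 3, remainder 0

[1; 2, 1, 49, 2, 3]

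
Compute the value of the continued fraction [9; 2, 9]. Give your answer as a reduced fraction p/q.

180/19

Use the convergent recurrence hₖ = aₖ·hₖ₋₁ + hₖ₋₂ (and likewise for the denominators kₖ):
a_0 = 9: 9/1
a_1 = 2: 19/2
a_2 = 9: 180/19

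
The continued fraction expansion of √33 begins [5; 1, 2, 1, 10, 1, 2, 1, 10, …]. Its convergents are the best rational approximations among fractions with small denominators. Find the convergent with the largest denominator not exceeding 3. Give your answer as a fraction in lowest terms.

17/3

a_0 = 5: 5/1  (≤ bound)
a_1 = 1: 6/1  (≤ bound)
a_2 = 2: 17/3  (≤ bound)
a_3 = 1: 23/4  (> 3, stop)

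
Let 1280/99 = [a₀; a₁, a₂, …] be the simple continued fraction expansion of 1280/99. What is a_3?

⌊1280/99⌋ = 12, remainder 92
⌊99/92⌋ = 1, remainder 7
⌊92/7⌋ = 13, remainder 1
⌊7/1⌋ = 7, remainder 0

7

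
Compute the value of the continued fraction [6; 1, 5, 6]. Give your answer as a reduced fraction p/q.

Use the convergent recurrence hₖ = aₖ·hₖ₋₁ + hₖ₋₂ (and likewise for the denominators kₖ):
a_0 = 6: 6/1
a_1 = 1: 7/1
a_2 = 5: 41/6
a_3 = 6: 253/37

253/37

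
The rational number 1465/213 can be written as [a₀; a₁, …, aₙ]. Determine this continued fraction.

[6; 1, 7, 5, 5]

1465 ÷ 213 → quotient 6, remainder 187
213 ÷ 187 → quotient 1, remainder 26
187 ÷ 26 → quotient 7, remainder 5
26 ÷ 5 → quotient 5, remainder 1
5 ÷ 1 → quotient 5, remainder 0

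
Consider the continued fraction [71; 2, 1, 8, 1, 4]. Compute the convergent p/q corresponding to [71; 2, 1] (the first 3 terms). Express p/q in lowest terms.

Work from the innermost term outward:
Start with 1.
2 + 1/(1/1) = 2 + 1/1 = 3/1
71 + 1/(3/1) = 71 + 1/3 = 214/3

214/3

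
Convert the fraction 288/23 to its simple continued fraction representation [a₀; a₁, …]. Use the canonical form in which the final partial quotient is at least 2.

288 ÷ 23 → quotient 12, remainder 12
23 ÷ 12 → quotient 1, remainder 11
12 ÷ 11 → quotient 1, remainder 1
11 ÷ 1 → quotient 11, remainder 0

[12; 1, 1, 11]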